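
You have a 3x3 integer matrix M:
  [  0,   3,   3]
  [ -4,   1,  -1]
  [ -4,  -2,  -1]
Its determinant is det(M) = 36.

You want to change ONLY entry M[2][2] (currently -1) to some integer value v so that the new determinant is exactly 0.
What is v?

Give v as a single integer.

det is linear in entry M[2][2]: det = old_det + (v - -1) * C_22
Cofactor C_22 = 12
Want det = 0: 36 + (v - -1) * 12 = 0
  (v - -1) = -36 / 12 = -3
  v = -1 + (-3) = -4

Answer: -4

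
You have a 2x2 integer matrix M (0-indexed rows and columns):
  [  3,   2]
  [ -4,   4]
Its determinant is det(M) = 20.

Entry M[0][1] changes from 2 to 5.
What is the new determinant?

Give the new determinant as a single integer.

Answer: 32

Derivation:
det is linear in row 0: changing M[0][1] by delta changes det by delta * cofactor(0,1).
Cofactor C_01 = (-1)^(0+1) * minor(0,1) = 4
Entry delta = 5 - 2 = 3
Det delta = 3 * 4 = 12
New det = 20 + 12 = 32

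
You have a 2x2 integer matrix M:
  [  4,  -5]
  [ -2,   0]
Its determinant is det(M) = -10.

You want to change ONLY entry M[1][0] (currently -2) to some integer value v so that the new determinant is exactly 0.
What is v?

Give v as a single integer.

Answer: 0

Derivation:
det is linear in entry M[1][0]: det = old_det + (v - -2) * C_10
Cofactor C_10 = 5
Want det = 0: -10 + (v - -2) * 5 = 0
  (v - -2) = 10 / 5 = 2
  v = -2 + (2) = 0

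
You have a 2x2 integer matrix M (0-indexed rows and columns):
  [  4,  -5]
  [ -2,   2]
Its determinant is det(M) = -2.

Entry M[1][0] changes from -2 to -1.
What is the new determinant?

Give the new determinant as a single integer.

det is linear in row 1: changing M[1][0] by delta changes det by delta * cofactor(1,0).
Cofactor C_10 = (-1)^(1+0) * minor(1,0) = 5
Entry delta = -1 - -2 = 1
Det delta = 1 * 5 = 5
New det = -2 + 5 = 3

Answer: 3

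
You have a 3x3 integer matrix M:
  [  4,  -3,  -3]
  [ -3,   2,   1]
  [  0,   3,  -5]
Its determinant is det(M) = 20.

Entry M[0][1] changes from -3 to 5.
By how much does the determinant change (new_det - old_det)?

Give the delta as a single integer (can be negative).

Cofactor C_01 = -15
Entry delta = 5 - -3 = 8
Det delta = entry_delta * cofactor = 8 * -15 = -120

Answer: -120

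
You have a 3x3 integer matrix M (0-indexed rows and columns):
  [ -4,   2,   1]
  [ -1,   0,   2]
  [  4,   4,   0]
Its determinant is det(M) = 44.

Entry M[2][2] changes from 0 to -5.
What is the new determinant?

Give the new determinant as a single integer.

Answer: 34

Derivation:
det is linear in row 2: changing M[2][2] by delta changes det by delta * cofactor(2,2).
Cofactor C_22 = (-1)^(2+2) * minor(2,2) = 2
Entry delta = -5 - 0 = -5
Det delta = -5 * 2 = -10
New det = 44 + -10 = 34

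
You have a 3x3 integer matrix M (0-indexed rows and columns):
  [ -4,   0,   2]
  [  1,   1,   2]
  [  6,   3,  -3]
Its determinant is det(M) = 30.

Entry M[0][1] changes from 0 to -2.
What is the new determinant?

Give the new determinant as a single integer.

det is linear in row 0: changing M[0][1] by delta changes det by delta * cofactor(0,1).
Cofactor C_01 = (-1)^(0+1) * minor(0,1) = 15
Entry delta = -2 - 0 = -2
Det delta = -2 * 15 = -30
New det = 30 + -30 = 0

Answer: 0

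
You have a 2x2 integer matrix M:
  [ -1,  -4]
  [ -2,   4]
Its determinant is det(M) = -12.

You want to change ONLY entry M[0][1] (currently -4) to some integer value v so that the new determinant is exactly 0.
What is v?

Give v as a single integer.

det is linear in entry M[0][1]: det = old_det + (v - -4) * C_01
Cofactor C_01 = 2
Want det = 0: -12 + (v - -4) * 2 = 0
  (v - -4) = 12 / 2 = 6
  v = -4 + (6) = 2

Answer: 2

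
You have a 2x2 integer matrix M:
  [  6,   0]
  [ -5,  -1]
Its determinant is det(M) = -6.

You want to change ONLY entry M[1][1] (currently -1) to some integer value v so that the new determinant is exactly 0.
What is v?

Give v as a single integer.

det is linear in entry M[1][1]: det = old_det + (v - -1) * C_11
Cofactor C_11 = 6
Want det = 0: -6 + (v - -1) * 6 = 0
  (v - -1) = 6 / 6 = 1
  v = -1 + (1) = 0

Answer: 0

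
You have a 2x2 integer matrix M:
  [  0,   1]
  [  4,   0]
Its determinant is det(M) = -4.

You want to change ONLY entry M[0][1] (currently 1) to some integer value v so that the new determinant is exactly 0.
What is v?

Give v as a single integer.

det is linear in entry M[0][1]: det = old_det + (v - 1) * C_01
Cofactor C_01 = -4
Want det = 0: -4 + (v - 1) * -4 = 0
  (v - 1) = 4 / -4 = -1
  v = 1 + (-1) = 0

Answer: 0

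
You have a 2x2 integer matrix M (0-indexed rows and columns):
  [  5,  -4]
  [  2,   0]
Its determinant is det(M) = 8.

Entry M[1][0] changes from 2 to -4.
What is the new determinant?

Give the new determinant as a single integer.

Answer: -16

Derivation:
det is linear in row 1: changing M[1][0] by delta changes det by delta * cofactor(1,0).
Cofactor C_10 = (-1)^(1+0) * minor(1,0) = 4
Entry delta = -4 - 2 = -6
Det delta = -6 * 4 = -24
New det = 8 + -24 = -16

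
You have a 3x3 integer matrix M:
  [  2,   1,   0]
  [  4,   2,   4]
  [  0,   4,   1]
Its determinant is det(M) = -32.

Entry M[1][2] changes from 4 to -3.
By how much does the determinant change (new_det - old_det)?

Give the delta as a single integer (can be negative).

Answer: 56

Derivation:
Cofactor C_12 = -8
Entry delta = -3 - 4 = -7
Det delta = entry_delta * cofactor = -7 * -8 = 56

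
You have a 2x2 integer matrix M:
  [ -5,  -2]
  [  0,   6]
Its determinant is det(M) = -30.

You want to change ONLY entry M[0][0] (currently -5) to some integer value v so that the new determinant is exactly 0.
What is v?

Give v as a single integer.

det is linear in entry M[0][0]: det = old_det + (v - -5) * C_00
Cofactor C_00 = 6
Want det = 0: -30 + (v - -5) * 6 = 0
  (v - -5) = 30 / 6 = 5
  v = -5 + (5) = 0

Answer: 0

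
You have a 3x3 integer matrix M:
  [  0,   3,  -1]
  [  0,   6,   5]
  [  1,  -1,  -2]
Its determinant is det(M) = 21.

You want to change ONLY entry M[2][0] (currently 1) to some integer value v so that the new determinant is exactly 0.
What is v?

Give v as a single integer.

det is linear in entry M[2][0]: det = old_det + (v - 1) * C_20
Cofactor C_20 = 21
Want det = 0: 21 + (v - 1) * 21 = 0
  (v - 1) = -21 / 21 = -1
  v = 1 + (-1) = 0

Answer: 0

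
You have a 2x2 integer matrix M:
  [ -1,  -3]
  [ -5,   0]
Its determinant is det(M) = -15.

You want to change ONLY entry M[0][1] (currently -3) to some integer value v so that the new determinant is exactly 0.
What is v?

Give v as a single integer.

det is linear in entry M[0][1]: det = old_det + (v - -3) * C_01
Cofactor C_01 = 5
Want det = 0: -15 + (v - -3) * 5 = 0
  (v - -3) = 15 / 5 = 3
  v = -3 + (3) = 0

Answer: 0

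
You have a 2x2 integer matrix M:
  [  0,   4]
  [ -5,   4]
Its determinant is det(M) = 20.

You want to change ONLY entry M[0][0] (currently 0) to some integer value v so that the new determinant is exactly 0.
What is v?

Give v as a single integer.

Answer: -5

Derivation:
det is linear in entry M[0][0]: det = old_det + (v - 0) * C_00
Cofactor C_00 = 4
Want det = 0: 20 + (v - 0) * 4 = 0
  (v - 0) = -20 / 4 = -5
  v = 0 + (-5) = -5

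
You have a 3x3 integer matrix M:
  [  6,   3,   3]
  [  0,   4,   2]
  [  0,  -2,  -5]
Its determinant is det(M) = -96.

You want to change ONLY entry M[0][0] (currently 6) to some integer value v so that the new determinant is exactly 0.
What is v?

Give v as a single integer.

Answer: 0

Derivation:
det is linear in entry M[0][0]: det = old_det + (v - 6) * C_00
Cofactor C_00 = -16
Want det = 0: -96 + (v - 6) * -16 = 0
  (v - 6) = 96 / -16 = -6
  v = 6 + (-6) = 0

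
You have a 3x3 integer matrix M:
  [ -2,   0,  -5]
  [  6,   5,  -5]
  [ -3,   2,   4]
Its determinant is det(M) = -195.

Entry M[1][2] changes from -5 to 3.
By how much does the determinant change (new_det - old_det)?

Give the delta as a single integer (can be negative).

Cofactor C_12 = 4
Entry delta = 3 - -5 = 8
Det delta = entry_delta * cofactor = 8 * 4 = 32

Answer: 32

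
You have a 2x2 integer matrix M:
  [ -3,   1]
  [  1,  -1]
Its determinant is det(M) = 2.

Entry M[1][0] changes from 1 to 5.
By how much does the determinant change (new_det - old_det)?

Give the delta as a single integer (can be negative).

Cofactor C_10 = -1
Entry delta = 5 - 1 = 4
Det delta = entry_delta * cofactor = 4 * -1 = -4

Answer: -4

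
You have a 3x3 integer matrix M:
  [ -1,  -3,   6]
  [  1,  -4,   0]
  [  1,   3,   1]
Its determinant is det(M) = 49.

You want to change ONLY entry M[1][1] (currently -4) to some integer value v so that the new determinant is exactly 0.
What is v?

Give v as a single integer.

det is linear in entry M[1][1]: det = old_det + (v - -4) * C_11
Cofactor C_11 = -7
Want det = 0: 49 + (v - -4) * -7 = 0
  (v - -4) = -49 / -7 = 7
  v = -4 + (7) = 3

Answer: 3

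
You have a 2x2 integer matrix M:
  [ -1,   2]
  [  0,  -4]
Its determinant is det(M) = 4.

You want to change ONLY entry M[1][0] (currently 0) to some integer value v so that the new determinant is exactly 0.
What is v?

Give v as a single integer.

det is linear in entry M[1][0]: det = old_det + (v - 0) * C_10
Cofactor C_10 = -2
Want det = 0: 4 + (v - 0) * -2 = 0
  (v - 0) = -4 / -2 = 2
  v = 0 + (2) = 2

Answer: 2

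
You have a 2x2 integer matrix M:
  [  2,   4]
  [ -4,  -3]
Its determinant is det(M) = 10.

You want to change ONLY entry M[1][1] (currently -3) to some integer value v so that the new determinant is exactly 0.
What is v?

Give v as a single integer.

det is linear in entry M[1][1]: det = old_det + (v - -3) * C_11
Cofactor C_11 = 2
Want det = 0: 10 + (v - -3) * 2 = 0
  (v - -3) = -10 / 2 = -5
  v = -3 + (-5) = -8

Answer: -8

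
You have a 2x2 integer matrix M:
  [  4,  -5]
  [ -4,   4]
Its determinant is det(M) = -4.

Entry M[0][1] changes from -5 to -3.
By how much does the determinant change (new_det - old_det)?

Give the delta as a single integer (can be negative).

Answer: 8

Derivation:
Cofactor C_01 = 4
Entry delta = -3 - -5 = 2
Det delta = entry_delta * cofactor = 2 * 4 = 8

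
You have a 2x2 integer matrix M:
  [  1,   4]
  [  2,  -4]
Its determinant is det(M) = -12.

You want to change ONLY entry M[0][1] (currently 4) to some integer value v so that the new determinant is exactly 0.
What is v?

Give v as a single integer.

Answer: -2

Derivation:
det is linear in entry M[0][1]: det = old_det + (v - 4) * C_01
Cofactor C_01 = -2
Want det = 0: -12 + (v - 4) * -2 = 0
  (v - 4) = 12 / -2 = -6
  v = 4 + (-6) = -2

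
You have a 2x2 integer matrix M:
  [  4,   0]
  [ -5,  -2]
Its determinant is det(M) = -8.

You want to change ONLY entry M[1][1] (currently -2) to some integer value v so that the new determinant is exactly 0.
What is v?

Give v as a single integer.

Answer: 0

Derivation:
det is linear in entry M[1][1]: det = old_det + (v - -2) * C_11
Cofactor C_11 = 4
Want det = 0: -8 + (v - -2) * 4 = 0
  (v - -2) = 8 / 4 = 2
  v = -2 + (2) = 0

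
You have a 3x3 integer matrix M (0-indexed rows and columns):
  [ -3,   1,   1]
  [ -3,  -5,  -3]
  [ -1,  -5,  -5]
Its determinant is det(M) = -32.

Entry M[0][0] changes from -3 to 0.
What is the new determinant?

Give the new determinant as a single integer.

det is linear in row 0: changing M[0][0] by delta changes det by delta * cofactor(0,0).
Cofactor C_00 = (-1)^(0+0) * minor(0,0) = 10
Entry delta = 0 - -3 = 3
Det delta = 3 * 10 = 30
New det = -32 + 30 = -2

Answer: -2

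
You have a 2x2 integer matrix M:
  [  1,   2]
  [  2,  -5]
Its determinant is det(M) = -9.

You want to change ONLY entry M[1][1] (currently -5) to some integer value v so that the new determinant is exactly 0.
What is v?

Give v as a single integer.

Answer: 4

Derivation:
det is linear in entry M[1][1]: det = old_det + (v - -5) * C_11
Cofactor C_11 = 1
Want det = 0: -9 + (v - -5) * 1 = 0
  (v - -5) = 9 / 1 = 9
  v = -5 + (9) = 4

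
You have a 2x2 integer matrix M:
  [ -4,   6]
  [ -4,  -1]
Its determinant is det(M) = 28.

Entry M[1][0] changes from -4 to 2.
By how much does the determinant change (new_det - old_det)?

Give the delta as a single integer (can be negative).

Answer: -36

Derivation:
Cofactor C_10 = -6
Entry delta = 2 - -4 = 6
Det delta = entry_delta * cofactor = 6 * -6 = -36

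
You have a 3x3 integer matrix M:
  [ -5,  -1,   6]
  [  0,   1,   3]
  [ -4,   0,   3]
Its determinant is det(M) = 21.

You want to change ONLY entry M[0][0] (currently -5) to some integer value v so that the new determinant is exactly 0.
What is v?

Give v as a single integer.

Answer: -12

Derivation:
det is linear in entry M[0][0]: det = old_det + (v - -5) * C_00
Cofactor C_00 = 3
Want det = 0: 21 + (v - -5) * 3 = 0
  (v - -5) = -21 / 3 = -7
  v = -5 + (-7) = -12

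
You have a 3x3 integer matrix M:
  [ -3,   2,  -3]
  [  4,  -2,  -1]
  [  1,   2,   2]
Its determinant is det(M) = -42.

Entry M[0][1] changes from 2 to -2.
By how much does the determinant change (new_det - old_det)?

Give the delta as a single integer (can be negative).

Cofactor C_01 = -9
Entry delta = -2 - 2 = -4
Det delta = entry_delta * cofactor = -4 * -9 = 36

Answer: 36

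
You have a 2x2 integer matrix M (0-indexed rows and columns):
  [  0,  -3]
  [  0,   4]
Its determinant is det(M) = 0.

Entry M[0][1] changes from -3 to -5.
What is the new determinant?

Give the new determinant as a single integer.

det is linear in row 0: changing M[0][1] by delta changes det by delta * cofactor(0,1).
Cofactor C_01 = (-1)^(0+1) * minor(0,1) = 0
Entry delta = -5 - -3 = -2
Det delta = -2 * 0 = 0
New det = 0 + 0 = 0

Answer: 0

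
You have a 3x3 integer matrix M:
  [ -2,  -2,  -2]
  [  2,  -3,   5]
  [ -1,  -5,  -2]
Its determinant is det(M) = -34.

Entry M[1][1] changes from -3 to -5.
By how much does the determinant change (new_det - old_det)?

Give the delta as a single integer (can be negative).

Cofactor C_11 = 2
Entry delta = -5 - -3 = -2
Det delta = entry_delta * cofactor = -2 * 2 = -4

Answer: -4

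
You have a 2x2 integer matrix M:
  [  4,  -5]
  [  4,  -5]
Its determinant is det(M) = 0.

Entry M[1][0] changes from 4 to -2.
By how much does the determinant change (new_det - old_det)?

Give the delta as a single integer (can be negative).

Answer: -30

Derivation:
Cofactor C_10 = 5
Entry delta = -2 - 4 = -6
Det delta = entry_delta * cofactor = -6 * 5 = -30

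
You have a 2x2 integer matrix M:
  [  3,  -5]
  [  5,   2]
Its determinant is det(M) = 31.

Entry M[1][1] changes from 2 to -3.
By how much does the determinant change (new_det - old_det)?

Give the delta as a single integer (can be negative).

Answer: -15

Derivation:
Cofactor C_11 = 3
Entry delta = -3 - 2 = -5
Det delta = entry_delta * cofactor = -5 * 3 = -15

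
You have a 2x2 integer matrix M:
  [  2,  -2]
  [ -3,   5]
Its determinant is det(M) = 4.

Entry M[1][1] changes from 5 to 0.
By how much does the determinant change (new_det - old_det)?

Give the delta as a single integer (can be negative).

Cofactor C_11 = 2
Entry delta = 0 - 5 = -5
Det delta = entry_delta * cofactor = -5 * 2 = -10

Answer: -10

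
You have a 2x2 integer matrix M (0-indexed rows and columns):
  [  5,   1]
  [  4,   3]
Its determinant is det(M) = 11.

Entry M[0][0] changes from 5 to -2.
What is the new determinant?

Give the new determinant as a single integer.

det is linear in row 0: changing M[0][0] by delta changes det by delta * cofactor(0,0).
Cofactor C_00 = (-1)^(0+0) * minor(0,0) = 3
Entry delta = -2 - 5 = -7
Det delta = -7 * 3 = -21
New det = 11 + -21 = -10

Answer: -10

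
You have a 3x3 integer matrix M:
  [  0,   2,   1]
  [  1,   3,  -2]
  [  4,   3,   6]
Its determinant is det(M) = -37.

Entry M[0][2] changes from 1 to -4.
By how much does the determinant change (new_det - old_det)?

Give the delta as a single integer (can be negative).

Cofactor C_02 = -9
Entry delta = -4 - 1 = -5
Det delta = entry_delta * cofactor = -5 * -9 = 45

Answer: 45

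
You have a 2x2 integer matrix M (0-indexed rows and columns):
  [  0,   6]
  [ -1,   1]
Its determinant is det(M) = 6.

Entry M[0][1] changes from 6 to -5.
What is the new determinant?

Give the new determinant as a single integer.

Answer: -5

Derivation:
det is linear in row 0: changing M[0][1] by delta changes det by delta * cofactor(0,1).
Cofactor C_01 = (-1)^(0+1) * minor(0,1) = 1
Entry delta = -5 - 6 = -11
Det delta = -11 * 1 = -11
New det = 6 + -11 = -5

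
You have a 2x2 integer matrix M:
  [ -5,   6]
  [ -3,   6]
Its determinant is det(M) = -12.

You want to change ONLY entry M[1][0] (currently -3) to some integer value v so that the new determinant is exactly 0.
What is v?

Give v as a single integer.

det is linear in entry M[1][0]: det = old_det + (v - -3) * C_10
Cofactor C_10 = -6
Want det = 0: -12 + (v - -3) * -6 = 0
  (v - -3) = 12 / -6 = -2
  v = -3 + (-2) = -5

Answer: -5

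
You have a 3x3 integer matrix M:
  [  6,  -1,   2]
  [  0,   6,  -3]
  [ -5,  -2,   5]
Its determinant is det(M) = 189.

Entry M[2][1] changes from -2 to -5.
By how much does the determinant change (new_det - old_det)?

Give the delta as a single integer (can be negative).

Answer: -54

Derivation:
Cofactor C_21 = 18
Entry delta = -5 - -2 = -3
Det delta = entry_delta * cofactor = -3 * 18 = -54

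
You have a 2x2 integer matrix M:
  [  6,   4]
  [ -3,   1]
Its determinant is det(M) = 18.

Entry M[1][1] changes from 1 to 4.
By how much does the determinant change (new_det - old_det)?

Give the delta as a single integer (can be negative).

Answer: 18

Derivation:
Cofactor C_11 = 6
Entry delta = 4 - 1 = 3
Det delta = entry_delta * cofactor = 3 * 6 = 18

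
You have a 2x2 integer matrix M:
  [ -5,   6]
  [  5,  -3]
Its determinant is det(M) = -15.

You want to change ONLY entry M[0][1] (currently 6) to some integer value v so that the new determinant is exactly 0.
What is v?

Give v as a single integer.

det is linear in entry M[0][1]: det = old_det + (v - 6) * C_01
Cofactor C_01 = -5
Want det = 0: -15 + (v - 6) * -5 = 0
  (v - 6) = 15 / -5 = -3
  v = 6 + (-3) = 3

Answer: 3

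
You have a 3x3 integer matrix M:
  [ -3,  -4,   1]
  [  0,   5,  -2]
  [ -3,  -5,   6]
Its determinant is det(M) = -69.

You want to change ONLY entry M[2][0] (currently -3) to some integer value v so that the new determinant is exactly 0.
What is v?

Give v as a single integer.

Answer: 20

Derivation:
det is linear in entry M[2][0]: det = old_det + (v - -3) * C_20
Cofactor C_20 = 3
Want det = 0: -69 + (v - -3) * 3 = 0
  (v - -3) = 69 / 3 = 23
  v = -3 + (23) = 20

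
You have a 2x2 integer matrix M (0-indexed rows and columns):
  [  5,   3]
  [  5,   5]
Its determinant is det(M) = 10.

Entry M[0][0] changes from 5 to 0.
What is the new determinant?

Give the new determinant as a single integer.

det is linear in row 0: changing M[0][0] by delta changes det by delta * cofactor(0,0).
Cofactor C_00 = (-1)^(0+0) * minor(0,0) = 5
Entry delta = 0 - 5 = -5
Det delta = -5 * 5 = -25
New det = 10 + -25 = -15

Answer: -15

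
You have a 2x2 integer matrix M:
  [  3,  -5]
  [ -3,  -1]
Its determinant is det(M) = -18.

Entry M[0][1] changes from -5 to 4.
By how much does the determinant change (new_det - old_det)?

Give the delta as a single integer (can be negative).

Answer: 27

Derivation:
Cofactor C_01 = 3
Entry delta = 4 - -5 = 9
Det delta = entry_delta * cofactor = 9 * 3 = 27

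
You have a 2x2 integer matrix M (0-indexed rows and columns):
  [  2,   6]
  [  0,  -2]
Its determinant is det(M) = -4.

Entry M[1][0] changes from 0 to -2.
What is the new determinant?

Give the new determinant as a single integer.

det is linear in row 1: changing M[1][0] by delta changes det by delta * cofactor(1,0).
Cofactor C_10 = (-1)^(1+0) * minor(1,0) = -6
Entry delta = -2 - 0 = -2
Det delta = -2 * -6 = 12
New det = -4 + 12 = 8

Answer: 8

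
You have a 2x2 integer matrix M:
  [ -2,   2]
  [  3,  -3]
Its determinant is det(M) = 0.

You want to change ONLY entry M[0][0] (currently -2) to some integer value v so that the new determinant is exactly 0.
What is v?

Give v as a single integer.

Answer: -2

Derivation:
det is linear in entry M[0][0]: det = old_det + (v - -2) * C_00
Cofactor C_00 = -3
Want det = 0: 0 + (v - -2) * -3 = 0
  (v - -2) = 0 / -3 = 0
  v = -2 + (0) = -2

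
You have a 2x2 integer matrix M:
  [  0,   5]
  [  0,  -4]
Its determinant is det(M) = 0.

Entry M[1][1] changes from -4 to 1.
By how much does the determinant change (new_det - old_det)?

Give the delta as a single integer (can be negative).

Answer: 0

Derivation:
Cofactor C_11 = 0
Entry delta = 1 - -4 = 5
Det delta = entry_delta * cofactor = 5 * 0 = 0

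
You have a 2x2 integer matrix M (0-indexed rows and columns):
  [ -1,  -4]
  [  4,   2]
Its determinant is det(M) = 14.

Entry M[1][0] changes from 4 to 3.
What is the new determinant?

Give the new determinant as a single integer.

det is linear in row 1: changing M[1][0] by delta changes det by delta * cofactor(1,0).
Cofactor C_10 = (-1)^(1+0) * minor(1,0) = 4
Entry delta = 3 - 4 = -1
Det delta = -1 * 4 = -4
New det = 14 + -4 = 10

Answer: 10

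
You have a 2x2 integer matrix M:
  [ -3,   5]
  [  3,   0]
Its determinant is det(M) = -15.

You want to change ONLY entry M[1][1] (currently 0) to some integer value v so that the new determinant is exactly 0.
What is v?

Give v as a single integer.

Answer: -5

Derivation:
det is linear in entry M[1][1]: det = old_det + (v - 0) * C_11
Cofactor C_11 = -3
Want det = 0: -15 + (v - 0) * -3 = 0
  (v - 0) = 15 / -3 = -5
  v = 0 + (-5) = -5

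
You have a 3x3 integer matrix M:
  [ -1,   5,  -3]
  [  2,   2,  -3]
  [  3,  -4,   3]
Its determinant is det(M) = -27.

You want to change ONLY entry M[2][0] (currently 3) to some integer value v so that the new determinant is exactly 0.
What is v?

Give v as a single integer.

det is linear in entry M[2][0]: det = old_det + (v - 3) * C_20
Cofactor C_20 = -9
Want det = 0: -27 + (v - 3) * -9 = 0
  (v - 3) = 27 / -9 = -3
  v = 3 + (-3) = 0

Answer: 0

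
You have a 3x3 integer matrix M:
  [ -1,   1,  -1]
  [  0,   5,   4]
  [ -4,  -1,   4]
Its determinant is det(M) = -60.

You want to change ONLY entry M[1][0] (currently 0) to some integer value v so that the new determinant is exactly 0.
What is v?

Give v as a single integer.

Answer: -20

Derivation:
det is linear in entry M[1][0]: det = old_det + (v - 0) * C_10
Cofactor C_10 = -3
Want det = 0: -60 + (v - 0) * -3 = 0
  (v - 0) = 60 / -3 = -20
  v = 0 + (-20) = -20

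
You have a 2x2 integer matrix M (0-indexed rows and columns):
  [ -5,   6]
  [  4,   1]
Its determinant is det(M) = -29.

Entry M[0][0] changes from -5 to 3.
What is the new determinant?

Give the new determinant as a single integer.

det is linear in row 0: changing M[0][0] by delta changes det by delta * cofactor(0,0).
Cofactor C_00 = (-1)^(0+0) * minor(0,0) = 1
Entry delta = 3 - -5 = 8
Det delta = 8 * 1 = 8
New det = -29 + 8 = -21

Answer: -21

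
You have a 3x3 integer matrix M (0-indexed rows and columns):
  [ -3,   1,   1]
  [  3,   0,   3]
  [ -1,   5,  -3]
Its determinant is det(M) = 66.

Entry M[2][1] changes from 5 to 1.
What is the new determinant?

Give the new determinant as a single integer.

Answer: 18

Derivation:
det is linear in row 2: changing M[2][1] by delta changes det by delta * cofactor(2,1).
Cofactor C_21 = (-1)^(2+1) * minor(2,1) = 12
Entry delta = 1 - 5 = -4
Det delta = -4 * 12 = -48
New det = 66 + -48 = 18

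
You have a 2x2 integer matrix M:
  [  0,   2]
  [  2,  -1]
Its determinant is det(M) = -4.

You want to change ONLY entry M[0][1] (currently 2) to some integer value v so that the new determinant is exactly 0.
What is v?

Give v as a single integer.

det is linear in entry M[0][1]: det = old_det + (v - 2) * C_01
Cofactor C_01 = -2
Want det = 0: -4 + (v - 2) * -2 = 0
  (v - 2) = 4 / -2 = -2
  v = 2 + (-2) = 0

Answer: 0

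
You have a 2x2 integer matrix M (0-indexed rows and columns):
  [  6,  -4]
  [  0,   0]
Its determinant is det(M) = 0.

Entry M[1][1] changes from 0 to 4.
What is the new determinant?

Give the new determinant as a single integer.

det is linear in row 1: changing M[1][1] by delta changes det by delta * cofactor(1,1).
Cofactor C_11 = (-1)^(1+1) * minor(1,1) = 6
Entry delta = 4 - 0 = 4
Det delta = 4 * 6 = 24
New det = 0 + 24 = 24

Answer: 24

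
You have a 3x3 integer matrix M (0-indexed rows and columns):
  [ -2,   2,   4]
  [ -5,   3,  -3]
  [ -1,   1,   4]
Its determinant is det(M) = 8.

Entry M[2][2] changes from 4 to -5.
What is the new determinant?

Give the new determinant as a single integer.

Answer: -28

Derivation:
det is linear in row 2: changing M[2][2] by delta changes det by delta * cofactor(2,2).
Cofactor C_22 = (-1)^(2+2) * minor(2,2) = 4
Entry delta = -5 - 4 = -9
Det delta = -9 * 4 = -36
New det = 8 + -36 = -28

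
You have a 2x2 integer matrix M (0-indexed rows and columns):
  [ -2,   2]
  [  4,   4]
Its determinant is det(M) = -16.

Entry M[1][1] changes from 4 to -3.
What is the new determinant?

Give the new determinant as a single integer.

Answer: -2

Derivation:
det is linear in row 1: changing M[1][1] by delta changes det by delta * cofactor(1,1).
Cofactor C_11 = (-1)^(1+1) * minor(1,1) = -2
Entry delta = -3 - 4 = -7
Det delta = -7 * -2 = 14
New det = -16 + 14 = -2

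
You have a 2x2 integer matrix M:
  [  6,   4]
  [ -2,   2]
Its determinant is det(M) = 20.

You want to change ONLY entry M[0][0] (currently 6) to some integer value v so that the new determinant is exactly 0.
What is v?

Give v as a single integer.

det is linear in entry M[0][0]: det = old_det + (v - 6) * C_00
Cofactor C_00 = 2
Want det = 0: 20 + (v - 6) * 2 = 0
  (v - 6) = -20 / 2 = -10
  v = 6 + (-10) = -4

Answer: -4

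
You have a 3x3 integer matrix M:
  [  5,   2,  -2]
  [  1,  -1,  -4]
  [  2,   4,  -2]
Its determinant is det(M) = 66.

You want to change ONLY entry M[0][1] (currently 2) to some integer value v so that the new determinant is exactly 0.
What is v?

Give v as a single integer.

Answer: 13

Derivation:
det is linear in entry M[0][1]: det = old_det + (v - 2) * C_01
Cofactor C_01 = -6
Want det = 0: 66 + (v - 2) * -6 = 0
  (v - 2) = -66 / -6 = 11
  v = 2 + (11) = 13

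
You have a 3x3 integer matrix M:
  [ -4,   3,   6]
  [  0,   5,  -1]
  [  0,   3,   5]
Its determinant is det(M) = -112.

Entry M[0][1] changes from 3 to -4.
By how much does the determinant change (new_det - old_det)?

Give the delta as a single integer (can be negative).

Answer: 0

Derivation:
Cofactor C_01 = 0
Entry delta = -4 - 3 = -7
Det delta = entry_delta * cofactor = -7 * 0 = 0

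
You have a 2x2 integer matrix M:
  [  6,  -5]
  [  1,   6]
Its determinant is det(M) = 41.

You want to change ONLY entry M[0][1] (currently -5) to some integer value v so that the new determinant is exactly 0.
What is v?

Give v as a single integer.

det is linear in entry M[0][1]: det = old_det + (v - -5) * C_01
Cofactor C_01 = -1
Want det = 0: 41 + (v - -5) * -1 = 0
  (v - -5) = -41 / -1 = 41
  v = -5 + (41) = 36

Answer: 36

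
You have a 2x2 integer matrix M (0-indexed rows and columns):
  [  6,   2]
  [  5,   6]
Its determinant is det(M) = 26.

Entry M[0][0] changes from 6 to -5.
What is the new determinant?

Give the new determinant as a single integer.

det is linear in row 0: changing M[0][0] by delta changes det by delta * cofactor(0,0).
Cofactor C_00 = (-1)^(0+0) * minor(0,0) = 6
Entry delta = -5 - 6 = -11
Det delta = -11 * 6 = -66
New det = 26 + -66 = -40

Answer: -40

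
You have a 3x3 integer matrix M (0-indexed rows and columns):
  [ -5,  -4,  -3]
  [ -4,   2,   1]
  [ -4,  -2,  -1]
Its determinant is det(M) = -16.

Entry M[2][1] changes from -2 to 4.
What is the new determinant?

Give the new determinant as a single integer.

det is linear in row 2: changing M[2][1] by delta changes det by delta * cofactor(2,1).
Cofactor C_21 = (-1)^(2+1) * minor(2,1) = 17
Entry delta = 4 - -2 = 6
Det delta = 6 * 17 = 102
New det = -16 + 102 = 86

Answer: 86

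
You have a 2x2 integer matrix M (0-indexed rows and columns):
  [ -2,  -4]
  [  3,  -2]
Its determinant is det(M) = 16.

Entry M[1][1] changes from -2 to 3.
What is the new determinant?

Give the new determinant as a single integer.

Answer: 6

Derivation:
det is linear in row 1: changing M[1][1] by delta changes det by delta * cofactor(1,1).
Cofactor C_11 = (-1)^(1+1) * minor(1,1) = -2
Entry delta = 3 - -2 = 5
Det delta = 5 * -2 = -10
New det = 16 + -10 = 6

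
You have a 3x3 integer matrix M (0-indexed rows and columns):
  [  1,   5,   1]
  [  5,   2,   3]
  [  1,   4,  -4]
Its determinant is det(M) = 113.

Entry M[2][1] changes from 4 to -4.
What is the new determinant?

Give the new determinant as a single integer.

det is linear in row 2: changing M[2][1] by delta changes det by delta * cofactor(2,1).
Cofactor C_21 = (-1)^(2+1) * minor(2,1) = 2
Entry delta = -4 - 4 = -8
Det delta = -8 * 2 = -16
New det = 113 + -16 = 97

Answer: 97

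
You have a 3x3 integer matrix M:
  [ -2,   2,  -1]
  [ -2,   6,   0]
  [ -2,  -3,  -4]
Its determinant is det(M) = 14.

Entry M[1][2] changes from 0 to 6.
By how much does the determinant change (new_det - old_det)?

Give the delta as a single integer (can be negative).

Cofactor C_12 = -10
Entry delta = 6 - 0 = 6
Det delta = entry_delta * cofactor = 6 * -10 = -60

Answer: -60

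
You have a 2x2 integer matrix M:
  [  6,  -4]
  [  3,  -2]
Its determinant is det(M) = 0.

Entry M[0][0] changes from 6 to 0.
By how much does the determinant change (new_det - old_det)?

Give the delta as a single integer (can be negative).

Cofactor C_00 = -2
Entry delta = 0 - 6 = -6
Det delta = entry_delta * cofactor = -6 * -2 = 12

Answer: 12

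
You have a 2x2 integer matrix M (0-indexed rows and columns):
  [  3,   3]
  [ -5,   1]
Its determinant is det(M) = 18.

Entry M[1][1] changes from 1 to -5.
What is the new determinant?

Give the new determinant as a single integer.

Answer: 0

Derivation:
det is linear in row 1: changing M[1][1] by delta changes det by delta * cofactor(1,1).
Cofactor C_11 = (-1)^(1+1) * minor(1,1) = 3
Entry delta = -5 - 1 = -6
Det delta = -6 * 3 = -18
New det = 18 + -18 = 0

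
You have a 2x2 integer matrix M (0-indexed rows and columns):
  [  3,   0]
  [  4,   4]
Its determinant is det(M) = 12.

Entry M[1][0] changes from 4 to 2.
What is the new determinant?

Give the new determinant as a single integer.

Answer: 12

Derivation:
det is linear in row 1: changing M[1][0] by delta changes det by delta * cofactor(1,0).
Cofactor C_10 = (-1)^(1+0) * minor(1,0) = 0
Entry delta = 2 - 4 = -2
Det delta = -2 * 0 = 0
New det = 12 + 0 = 12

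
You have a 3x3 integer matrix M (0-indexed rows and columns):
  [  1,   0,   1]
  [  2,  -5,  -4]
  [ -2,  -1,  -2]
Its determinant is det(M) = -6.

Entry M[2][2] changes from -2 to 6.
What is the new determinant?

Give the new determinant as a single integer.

Answer: -46

Derivation:
det is linear in row 2: changing M[2][2] by delta changes det by delta * cofactor(2,2).
Cofactor C_22 = (-1)^(2+2) * minor(2,2) = -5
Entry delta = 6 - -2 = 8
Det delta = 8 * -5 = -40
New det = -6 + -40 = -46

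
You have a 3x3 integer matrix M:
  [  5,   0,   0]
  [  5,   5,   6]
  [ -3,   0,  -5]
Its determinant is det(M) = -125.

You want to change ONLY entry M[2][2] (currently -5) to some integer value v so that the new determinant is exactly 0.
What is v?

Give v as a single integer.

det is linear in entry M[2][2]: det = old_det + (v - -5) * C_22
Cofactor C_22 = 25
Want det = 0: -125 + (v - -5) * 25 = 0
  (v - -5) = 125 / 25 = 5
  v = -5 + (5) = 0

Answer: 0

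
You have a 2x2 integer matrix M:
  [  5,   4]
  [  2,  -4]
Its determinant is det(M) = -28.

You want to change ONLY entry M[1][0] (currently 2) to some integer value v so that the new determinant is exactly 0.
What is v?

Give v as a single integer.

Answer: -5

Derivation:
det is linear in entry M[1][0]: det = old_det + (v - 2) * C_10
Cofactor C_10 = -4
Want det = 0: -28 + (v - 2) * -4 = 0
  (v - 2) = 28 / -4 = -7
  v = 2 + (-7) = -5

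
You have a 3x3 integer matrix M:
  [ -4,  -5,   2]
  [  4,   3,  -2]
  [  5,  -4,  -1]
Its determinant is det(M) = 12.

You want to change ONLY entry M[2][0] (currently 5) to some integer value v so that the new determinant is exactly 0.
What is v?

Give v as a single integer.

det is linear in entry M[2][0]: det = old_det + (v - 5) * C_20
Cofactor C_20 = 4
Want det = 0: 12 + (v - 5) * 4 = 0
  (v - 5) = -12 / 4 = -3
  v = 5 + (-3) = 2

Answer: 2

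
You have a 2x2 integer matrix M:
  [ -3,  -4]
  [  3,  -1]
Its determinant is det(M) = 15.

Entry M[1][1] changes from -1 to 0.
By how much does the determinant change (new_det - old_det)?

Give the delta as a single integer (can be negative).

Cofactor C_11 = -3
Entry delta = 0 - -1 = 1
Det delta = entry_delta * cofactor = 1 * -3 = -3

Answer: -3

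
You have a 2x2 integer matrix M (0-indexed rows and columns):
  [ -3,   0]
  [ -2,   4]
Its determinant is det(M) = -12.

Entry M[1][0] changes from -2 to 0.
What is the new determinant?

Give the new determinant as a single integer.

Answer: -12

Derivation:
det is linear in row 1: changing M[1][0] by delta changes det by delta * cofactor(1,0).
Cofactor C_10 = (-1)^(1+0) * minor(1,0) = 0
Entry delta = 0 - -2 = 2
Det delta = 2 * 0 = 0
New det = -12 + 0 = -12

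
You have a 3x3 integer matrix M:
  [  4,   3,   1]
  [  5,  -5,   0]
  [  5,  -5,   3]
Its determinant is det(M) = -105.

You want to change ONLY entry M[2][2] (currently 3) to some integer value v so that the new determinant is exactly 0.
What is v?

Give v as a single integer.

Answer: 0

Derivation:
det is linear in entry M[2][2]: det = old_det + (v - 3) * C_22
Cofactor C_22 = -35
Want det = 0: -105 + (v - 3) * -35 = 0
  (v - 3) = 105 / -35 = -3
  v = 3 + (-3) = 0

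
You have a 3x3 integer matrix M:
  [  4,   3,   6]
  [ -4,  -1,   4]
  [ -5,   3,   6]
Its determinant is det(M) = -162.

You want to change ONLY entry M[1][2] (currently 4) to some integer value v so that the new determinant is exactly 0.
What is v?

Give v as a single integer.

det is linear in entry M[1][2]: det = old_det + (v - 4) * C_12
Cofactor C_12 = -27
Want det = 0: -162 + (v - 4) * -27 = 0
  (v - 4) = 162 / -27 = -6
  v = 4 + (-6) = -2

Answer: -2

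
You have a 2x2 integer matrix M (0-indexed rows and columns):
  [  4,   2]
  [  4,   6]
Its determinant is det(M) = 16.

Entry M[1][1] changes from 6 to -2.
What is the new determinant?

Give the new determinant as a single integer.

det is linear in row 1: changing M[1][1] by delta changes det by delta * cofactor(1,1).
Cofactor C_11 = (-1)^(1+1) * minor(1,1) = 4
Entry delta = -2 - 6 = -8
Det delta = -8 * 4 = -32
New det = 16 + -32 = -16

Answer: -16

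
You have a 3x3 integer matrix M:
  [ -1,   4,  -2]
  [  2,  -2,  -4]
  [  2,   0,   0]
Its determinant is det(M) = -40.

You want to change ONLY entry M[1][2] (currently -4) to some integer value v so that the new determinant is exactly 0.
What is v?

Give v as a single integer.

Answer: 1

Derivation:
det is linear in entry M[1][2]: det = old_det + (v - -4) * C_12
Cofactor C_12 = 8
Want det = 0: -40 + (v - -4) * 8 = 0
  (v - -4) = 40 / 8 = 5
  v = -4 + (5) = 1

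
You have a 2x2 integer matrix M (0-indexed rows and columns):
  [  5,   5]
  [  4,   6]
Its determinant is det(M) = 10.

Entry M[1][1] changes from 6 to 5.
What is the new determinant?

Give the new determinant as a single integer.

Answer: 5

Derivation:
det is linear in row 1: changing M[1][1] by delta changes det by delta * cofactor(1,1).
Cofactor C_11 = (-1)^(1+1) * minor(1,1) = 5
Entry delta = 5 - 6 = -1
Det delta = -1 * 5 = -5
New det = 10 + -5 = 5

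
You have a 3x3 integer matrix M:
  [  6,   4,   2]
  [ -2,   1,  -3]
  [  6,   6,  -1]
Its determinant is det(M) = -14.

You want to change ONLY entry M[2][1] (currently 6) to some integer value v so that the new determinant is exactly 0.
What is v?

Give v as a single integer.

det is linear in entry M[2][1]: det = old_det + (v - 6) * C_21
Cofactor C_21 = 14
Want det = 0: -14 + (v - 6) * 14 = 0
  (v - 6) = 14 / 14 = 1
  v = 6 + (1) = 7

Answer: 7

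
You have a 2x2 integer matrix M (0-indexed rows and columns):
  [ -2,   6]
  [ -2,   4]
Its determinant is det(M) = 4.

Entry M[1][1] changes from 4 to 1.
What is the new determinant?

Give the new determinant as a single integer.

det is linear in row 1: changing M[1][1] by delta changes det by delta * cofactor(1,1).
Cofactor C_11 = (-1)^(1+1) * minor(1,1) = -2
Entry delta = 1 - 4 = -3
Det delta = -3 * -2 = 6
New det = 4 + 6 = 10

Answer: 10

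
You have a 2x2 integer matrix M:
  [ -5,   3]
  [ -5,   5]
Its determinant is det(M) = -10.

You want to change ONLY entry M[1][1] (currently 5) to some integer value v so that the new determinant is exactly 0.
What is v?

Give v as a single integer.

Answer: 3

Derivation:
det is linear in entry M[1][1]: det = old_det + (v - 5) * C_11
Cofactor C_11 = -5
Want det = 0: -10 + (v - 5) * -5 = 0
  (v - 5) = 10 / -5 = -2
  v = 5 + (-2) = 3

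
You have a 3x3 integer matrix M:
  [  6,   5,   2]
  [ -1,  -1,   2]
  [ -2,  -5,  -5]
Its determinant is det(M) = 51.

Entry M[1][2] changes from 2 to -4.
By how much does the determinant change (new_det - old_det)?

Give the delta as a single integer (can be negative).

Answer: -120

Derivation:
Cofactor C_12 = 20
Entry delta = -4 - 2 = -6
Det delta = entry_delta * cofactor = -6 * 20 = -120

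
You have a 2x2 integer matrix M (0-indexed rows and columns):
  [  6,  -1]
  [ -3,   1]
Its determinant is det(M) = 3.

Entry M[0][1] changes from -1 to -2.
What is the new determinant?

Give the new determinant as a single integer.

det is linear in row 0: changing M[0][1] by delta changes det by delta * cofactor(0,1).
Cofactor C_01 = (-1)^(0+1) * minor(0,1) = 3
Entry delta = -2 - -1 = -1
Det delta = -1 * 3 = -3
New det = 3 + -3 = 0

Answer: 0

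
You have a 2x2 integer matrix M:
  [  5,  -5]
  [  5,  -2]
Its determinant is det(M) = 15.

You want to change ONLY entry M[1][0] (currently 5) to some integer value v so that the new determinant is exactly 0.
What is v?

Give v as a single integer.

det is linear in entry M[1][0]: det = old_det + (v - 5) * C_10
Cofactor C_10 = 5
Want det = 0: 15 + (v - 5) * 5 = 0
  (v - 5) = -15 / 5 = -3
  v = 5 + (-3) = 2

Answer: 2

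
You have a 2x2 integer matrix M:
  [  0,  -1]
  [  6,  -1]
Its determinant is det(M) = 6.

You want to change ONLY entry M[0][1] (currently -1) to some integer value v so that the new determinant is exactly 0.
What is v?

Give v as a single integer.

det is linear in entry M[0][1]: det = old_det + (v - -1) * C_01
Cofactor C_01 = -6
Want det = 0: 6 + (v - -1) * -6 = 0
  (v - -1) = -6 / -6 = 1
  v = -1 + (1) = 0

Answer: 0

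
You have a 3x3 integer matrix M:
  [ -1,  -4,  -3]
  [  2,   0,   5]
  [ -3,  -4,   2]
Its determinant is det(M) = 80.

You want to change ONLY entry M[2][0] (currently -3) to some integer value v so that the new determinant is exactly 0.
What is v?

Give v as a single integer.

Answer: 1

Derivation:
det is linear in entry M[2][0]: det = old_det + (v - -3) * C_20
Cofactor C_20 = -20
Want det = 0: 80 + (v - -3) * -20 = 0
  (v - -3) = -80 / -20 = 4
  v = -3 + (4) = 1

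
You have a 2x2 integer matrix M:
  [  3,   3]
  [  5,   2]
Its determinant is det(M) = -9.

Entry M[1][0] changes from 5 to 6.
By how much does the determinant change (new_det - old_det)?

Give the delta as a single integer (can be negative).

Answer: -3

Derivation:
Cofactor C_10 = -3
Entry delta = 6 - 5 = 1
Det delta = entry_delta * cofactor = 1 * -3 = -3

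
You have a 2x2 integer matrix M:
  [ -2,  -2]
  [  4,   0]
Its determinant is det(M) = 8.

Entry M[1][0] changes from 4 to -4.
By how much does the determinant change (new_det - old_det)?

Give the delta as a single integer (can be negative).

Cofactor C_10 = 2
Entry delta = -4 - 4 = -8
Det delta = entry_delta * cofactor = -8 * 2 = -16

Answer: -16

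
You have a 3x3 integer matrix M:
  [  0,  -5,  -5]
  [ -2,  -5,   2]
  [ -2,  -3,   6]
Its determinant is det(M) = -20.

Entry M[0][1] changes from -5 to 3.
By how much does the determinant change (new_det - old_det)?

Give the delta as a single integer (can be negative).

Cofactor C_01 = 8
Entry delta = 3 - -5 = 8
Det delta = entry_delta * cofactor = 8 * 8 = 64

Answer: 64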